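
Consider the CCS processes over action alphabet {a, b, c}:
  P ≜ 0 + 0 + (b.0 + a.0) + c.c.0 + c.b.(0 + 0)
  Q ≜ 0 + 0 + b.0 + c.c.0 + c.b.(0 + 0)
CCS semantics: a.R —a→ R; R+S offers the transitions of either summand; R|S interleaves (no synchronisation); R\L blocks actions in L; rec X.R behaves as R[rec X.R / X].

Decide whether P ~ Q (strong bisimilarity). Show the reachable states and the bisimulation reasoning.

P ≁ Q

P's transition system — 5 states:
  p0 = 0 + 0 + (b.0 + a.0) + c.c.0 + c.b.(0 + 0) ⊢ -a-> p1, -b-> p1, -c-> p2, -c-> p3
  p1 = 0 ⊢ deadlocked
  p2 = b.(0 + 0) ⊢ -b-> p4
  p3 = c.0 ⊢ -c-> p1
  p4 = 0 + 0 ⊢ deadlocked
Q's transition system — 5 states:
  q0 = 0 + 0 + b.0 + c.c.0 + c.b.(0 + 0) ⊢ -b-> q1, -c-> q2, -c-> q3
  q1 = 0 ⊢ deadlocked
  q2 = b.(0 + 0) ⊢ -b-> q4
  q3 = c.0 ⊢ -c-> q1
  q4 = 0 + 0 ⊢ deadlocked
Coarsest stable partition (strong bisimilarity classes):
  B0 = {p0}
  B1 = {p1, p4, q1, q4}
  B2 = {p2, q2}
  B3 = {p3, q3}
  B4 = {q0}
p0 ∈ B0, q0 ∈ B4 → different blocks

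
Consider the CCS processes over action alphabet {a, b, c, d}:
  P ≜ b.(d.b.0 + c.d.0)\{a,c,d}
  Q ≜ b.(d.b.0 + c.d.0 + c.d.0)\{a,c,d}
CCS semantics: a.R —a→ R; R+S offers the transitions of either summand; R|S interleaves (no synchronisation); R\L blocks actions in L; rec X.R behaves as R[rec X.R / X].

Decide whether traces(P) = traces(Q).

P's transition system — 2 states:
  m0 = b.(d.b.0 + c.d.0)\{a,c,d} | -b-> m1
  m1 = (d.b.0 + c.d.0)\{a,c,d} | stopped
Q's transition system — 2 states:
  n0 = b.(d.b.0 + c.d.0 + c.d.0)\{a,c,d} | -b-> n1
  n1 = (d.b.0 + c.d.0 + c.d.0)\{a,c,d} | stopped
Partition-refinement fixed point:
  B0 = {m0, n0}
  B1 = {m1, n1}
m0 ∈ B0, n0 ∈ B0 → same block
Bisimilar ⇒ trace-equivalent.

YES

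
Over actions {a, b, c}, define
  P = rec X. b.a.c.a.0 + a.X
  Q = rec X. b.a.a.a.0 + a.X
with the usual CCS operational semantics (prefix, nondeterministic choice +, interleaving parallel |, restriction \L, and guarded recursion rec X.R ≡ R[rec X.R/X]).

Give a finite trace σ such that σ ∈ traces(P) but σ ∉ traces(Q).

bac

P's transition system — 5 states:
  m0 = rec X. b.a.c.a.0 + a.X → —a→ m0, —b→ m1
  m1 = a.c.a.0 → —a→ m2
  m2 = c.a.0 → —c→ m3
  m3 = a.0 → —a→ m4
  m4 = 0 → (no moves)
Q's transition system — 5 states:
  n0 = rec X. b.a.a.a.0 + a.X → —a→ n0, —b→ n1
  n1 = a.a.a.0 → —a→ n2
  n2 = a.a.0 → —a→ n3
  n3 = a.0 → —a→ n4
  n4 = 0 → (no moves)
Trace ⟨bac⟩ through P, begin at {m0}:
  [1] b ⇒ {m1}
  [2] a ⇒ {m2}
  [3] c ⇒ {m3}
  P completes σ.
Trace ⟨bac⟩ through Q, begin at {n0}:
  [1] b ⇒ {n1}
  [2] a ⇒ {n2}
  [3] c ⇒ ∅  — Q cannot continue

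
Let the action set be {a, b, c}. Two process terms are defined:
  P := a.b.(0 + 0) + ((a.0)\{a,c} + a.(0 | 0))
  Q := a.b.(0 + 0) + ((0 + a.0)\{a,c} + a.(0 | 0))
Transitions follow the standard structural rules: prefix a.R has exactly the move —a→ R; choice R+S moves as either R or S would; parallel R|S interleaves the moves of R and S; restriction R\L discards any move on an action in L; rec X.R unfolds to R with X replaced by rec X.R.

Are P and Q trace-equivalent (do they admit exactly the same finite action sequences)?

Reachable graph of P (4 states):
  p0 = a.b.(0 + 0) + ((a.0)\{a,c} + a.(0 | 0)) | ··a··> p1, ··a··> p2
  p1 = 0 | 0 | deadlocked
  p2 = b.(0 + 0) | ··b··> p3
  p3 = 0 + 0 | deadlocked
Reachable graph of Q (4 states):
  q0 = a.b.(0 + 0) + ((0 + a.0)\{a,c} + a.(0 | 0)) | ··a··> q1, ··a··> q2
  q1 = 0 | 0 | deadlocked
  q2 = b.(0 + 0) | ··b··> q3
  q3 = 0 + 0 | deadlocked
Bisimilarity quotient blocks:
  B0 = {p0, q0}
  B1 = {p1, p3, q1, q3}
  B2 = {p2, q2}
p0 ∈ B0, q0 ∈ B0 → same block
Bisimilar ⇒ trace-equivalent.

trace-equivalent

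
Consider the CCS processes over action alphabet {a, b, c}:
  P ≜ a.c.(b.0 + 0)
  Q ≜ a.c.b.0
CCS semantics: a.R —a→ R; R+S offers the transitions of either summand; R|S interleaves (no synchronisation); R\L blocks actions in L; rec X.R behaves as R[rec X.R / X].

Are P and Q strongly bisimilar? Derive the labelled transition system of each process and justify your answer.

bisimilar

Reachable graph of P (4 states):
  m0 = a.c.(b.0 + 0) → ··a··> m1
  m1 = c.(b.0 + 0) → ··c··> m2
  m2 = b.0 + 0 → ··b··> m3
  m3 = 0 → (no moves)
Reachable graph of Q (4 states):
  n0 = a.c.b.0 → ··a··> n1
  n1 = c.b.0 → ··c··> n2
  n2 = b.0 → ··b··> n3
  n3 = 0 → (no moves)
Partition-refinement fixed point:
  B0 = {m0, n0}
  B1 = {m1, n1}
  B2 = {m2, n2}
  B3 = {m3, n3}
m0 ∈ B0, n0 ∈ B0 → same block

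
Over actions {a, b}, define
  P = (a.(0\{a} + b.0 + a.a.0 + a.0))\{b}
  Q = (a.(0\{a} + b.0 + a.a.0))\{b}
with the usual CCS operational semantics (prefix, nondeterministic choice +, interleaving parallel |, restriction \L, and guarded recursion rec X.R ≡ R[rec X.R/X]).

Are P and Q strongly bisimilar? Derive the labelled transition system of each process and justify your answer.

Reachable graph of P (4 states):
  u0 = (a.(0\{a} + b.0 + a.a.0 + a.0))\{b} → ··a··> u1
  u1 = (0\{a} + b.0 + a.a.0 + a.0)\{b} → ··a··> u2, ··a··> u3
  u2 = (a.0)\{b} → ··a··> u3
  u3 = 0\{b} → (no moves)
Reachable graph of Q (4 states):
  v0 = (a.(0\{a} + b.0 + a.a.0))\{b} → ··a··> v1
  v1 = (0\{a} + b.0 + a.a.0)\{b} → ··a··> v2
  v2 = (a.0)\{b} → ··a··> v3
  v3 = 0\{b} → (no moves)
Coarsest stable partition (strong bisimilarity classes):
  B0 = {u0}
  B1 = {u1}
  B2 = {u2, v2}
  B3 = {u3, v3}
  B4 = {v0}
  B5 = {v1}
u0 ∈ B0, v0 ∈ B4 → different blocks

NO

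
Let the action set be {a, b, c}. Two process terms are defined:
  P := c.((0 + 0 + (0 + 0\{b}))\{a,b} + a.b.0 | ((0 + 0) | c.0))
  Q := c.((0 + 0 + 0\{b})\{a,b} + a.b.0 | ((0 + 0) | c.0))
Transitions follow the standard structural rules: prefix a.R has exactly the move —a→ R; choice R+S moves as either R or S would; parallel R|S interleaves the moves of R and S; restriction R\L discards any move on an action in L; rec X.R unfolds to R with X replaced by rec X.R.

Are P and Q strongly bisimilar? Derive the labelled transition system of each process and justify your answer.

Reachable graph of P (7 states):
  u0 = c.((0 + 0 + (0 + 0\{b}))\{a,b} + a.b.0 | ((0 + 0) | c.0)) → -c-> u1
  u1 = (0 + 0 + (0 + 0\{b}))\{a,b} + a.b.0 | ((0 + 0) | c.0) → -a-> u2, -c-> u3
  u2 = b.0 | ((0 + 0) | c.0) → -b-> u4, -c-> u5
  u3 = a.b.0 | ((0 + 0) | 0) → -a-> u5
  u4 = 0 | ((0 + 0) | c.0) → -c-> u6
  u5 = b.0 | ((0 + 0) | 0) → -b-> u6
  u6 = 0 | ((0 + 0) | 0) → stopped
Reachable graph of Q (7 states):
  v0 = c.((0 + 0 + 0\{b})\{a,b} + a.b.0 | ((0 + 0) | c.0)) → -c-> v1
  v1 = (0 + 0 + 0\{b})\{a,b} + a.b.0 | ((0 + 0) | c.0) → -a-> v2, -c-> v3
  v2 = b.0 | ((0 + 0) | c.0) → -b-> v4, -c-> v5
  v3 = a.b.0 | ((0 + 0) | 0) → -a-> v5
  v4 = 0 | ((0 + 0) | c.0) → -c-> v6
  v5 = b.0 | ((0 + 0) | 0) → -b-> v6
  v6 = 0 | ((0 + 0) | 0) → stopped
Bisimilarity quotient blocks:
  B0 = {u0, v0}
  B1 = {u1, v1}
  B2 = {u2, v2}
  B3 = {u5, v5}
  B4 = {u6, v6}
  B5 = {u4, v4}
  B6 = {u3, v3}
u0 ∈ B0, v0 ∈ B0 → same block

P ~ Q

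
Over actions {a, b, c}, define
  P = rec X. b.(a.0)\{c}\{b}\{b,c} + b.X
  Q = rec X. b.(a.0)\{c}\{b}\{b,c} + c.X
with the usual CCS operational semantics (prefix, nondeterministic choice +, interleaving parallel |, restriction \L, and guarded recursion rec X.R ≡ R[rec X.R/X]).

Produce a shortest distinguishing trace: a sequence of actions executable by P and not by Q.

bb

LTS(P): 3 reachable states
  m0 = rec X. b.(a.0)\{c}\{b}\{b,c} + b.X :: ··b··> m0, ··b··> m1
  m1 = (a.0)\{c}\{b}\{b,c} :: ··a··> m2
  m2 = 0\{c}\{b}\{b,c} :: stopped
LTS(Q): 3 reachable states
  n0 = rec X. b.(a.0)\{c}\{b}\{b,c} + c.X :: ··b··> n1, ··c··> n0
  n1 = (a.0)\{c}\{b}\{b,c} :: ··a··> n2
  n2 = 0\{c}\{b}\{b,c} :: stopped
Run σ = ⟨bb⟩ on P: start {m0}
  after b @ step 1: {m0, m1}
  after b @ step 2: {m0, m1}
  P completes σ.
Run σ = ⟨bb⟩ on Q: start {n0}
  after b @ step 1: {n1}
  after b @ step 2: ∅ (Q stuck)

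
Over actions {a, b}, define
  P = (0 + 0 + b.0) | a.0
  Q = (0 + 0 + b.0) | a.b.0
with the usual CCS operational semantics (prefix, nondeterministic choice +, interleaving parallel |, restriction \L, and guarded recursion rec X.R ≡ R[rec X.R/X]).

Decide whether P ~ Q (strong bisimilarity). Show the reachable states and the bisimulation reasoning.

P ≁ Q

LTS(P): 4 reachable states
  m0 = (0 + 0 + b.0) | a.0 :: -a-> m1, -b-> m2
  m1 = (0 + 0 + b.0) | 0 :: -b-> m3
  m2 = 0 | a.0 :: -a-> m3
  m3 = 0 | 0 :: deadlocked
LTS(Q): 6 reachable states
  n0 = (0 + 0 + b.0) | a.b.0 :: -a-> n1, -b-> n2
  n1 = (0 + 0 + b.0) | b.0 :: -b-> n3, -b-> n4
  n2 = 0 | a.b.0 :: -a-> n4
  n3 = (0 + 0 + b.0) | 0 :: -b-> n5
  n4 = 0 | b.0 :: -b-> n5
  n5 = 0 | 0 :: deadlocked
Bisimilarity quotient blocks:
  B0 = {m0}
  B1 = {m1, n3, n4}
  B2 = {m3, n5}
  B3 = {m2}
  B4 = {n0}
  B5 = {n1}
  B6 = {n2}
m0 ∈ B0, n0 ∈ B4 → different blocks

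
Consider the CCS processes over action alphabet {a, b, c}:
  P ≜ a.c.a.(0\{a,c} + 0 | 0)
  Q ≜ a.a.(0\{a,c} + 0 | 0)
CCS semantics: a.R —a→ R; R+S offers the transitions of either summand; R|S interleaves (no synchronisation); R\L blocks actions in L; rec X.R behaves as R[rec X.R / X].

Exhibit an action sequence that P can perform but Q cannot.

ac

P's transition system — 4 states:
  s0 = a.c.a.(0\{a,c} + 0 | 0) ⊢ —a→ s1
  s1 = c.a.(0\{a,c} + 0 | 0) ⊢ —c→ s2
  s2 = a.(0\{a,c} + 0 | 0) ⊢ —a→ s3
  s3 = 0\{a,c} + 0 | 0 ⊢ stopped
Q's transition system — 3 states:
  t0 = a.a.(0\{a,c} + 0 | 0) ⊢ —a→ t1
  t1 = a.(0\{a,c} + 0 | 0) ⊢ —a→ t2
  t2 = 0\{a,c} + 0 | 0 ⊢ stopped
Run σ = ⟨ac⟩ on P: start {s0}
  [1] a ⇒ {s1}
  [2] c ⇒ {s2}
  ✓ P
Run σ = ⟨ac⟩ on Q: start {t0}
  [1] a ⇒ {t1}
  [2] c ⇒ no successor for Q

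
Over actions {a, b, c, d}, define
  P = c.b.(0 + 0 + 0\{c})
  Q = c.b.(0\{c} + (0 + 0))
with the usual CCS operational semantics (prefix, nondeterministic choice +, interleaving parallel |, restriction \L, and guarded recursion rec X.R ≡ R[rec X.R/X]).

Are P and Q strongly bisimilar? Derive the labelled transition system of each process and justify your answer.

Reachable graph of P (3 states):
  u0 = c.b.(0 + 0 + 0\{c}) | —c→ u1
  u1 = b.(0 + 0 + 0\{c}) | —b→ u2
  u2 = 0 + 0 + 0\{c} | stopped
Reachable graph of Q (3 states):
  v0 = c.b.(0\{c} + (0 + 0)) | —c→ v1
  v1 = b.(0\{c} + (0 + 0)) | —b→ v2
  v2 = 0\{c} + (0 + 0) | stopped
Bisimilarity quotient blocks:
  B0 = {u0, v0}
  B1 = {u1, v1}
  B2 = {u2, v2}
u0 ∈ B0, v0 ∈ B0 → same block

P ~ Q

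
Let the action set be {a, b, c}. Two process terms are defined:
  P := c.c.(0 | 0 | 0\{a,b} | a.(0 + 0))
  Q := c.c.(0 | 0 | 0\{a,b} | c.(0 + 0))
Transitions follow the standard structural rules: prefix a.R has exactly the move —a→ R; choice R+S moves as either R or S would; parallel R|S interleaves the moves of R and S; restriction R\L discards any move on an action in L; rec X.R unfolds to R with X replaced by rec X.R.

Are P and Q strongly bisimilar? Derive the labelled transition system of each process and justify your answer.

not bisimilar

Reachable graph of P (4 states):
  p0 = c.c.(0 | 0 | 0\{a,b} | a.(0 + 0)) ⊢ =c=> p1
  p1 = c.(0 | 0 | 0\{a,b} | a.(0 + 0)) ⊢ =c=> p2
  p2 = 0 | 0 | 0\{a,b} | a.(0 + 0) ⊢ =a=> p3
  p3 = 0 | 0 | 0\{a,b} | (0 + 0) ⊢ (no moves)
Reachable graph of Q (4 states):
  q0 = c.c.(0 | 0 | 0\{a,b} | c.(0 + 0)) ⊢ =c=> q1
  q1 = c.(0 | 0 | 0\{a,b} | c.(0 + 0)) ⊢ =c=> q2
  q2 = 0 | 0 | 0\{a,b} | c.(0 + 0) ⊢ =c=> q3
  q3 = 0 | 0 | 0\{a,b} | (0 + 0) ⊢ (no moves)
Coarsest stable partition (strong bisimilarity classes):
  B0 = {p0}
  B1 = {p1}
  B2 = {p2}
  B3 = {p3, q3}
  B4 = {q0}
  B5 = {q1}
  B6 = {q2}
p0 ∈ B0, q0 ∈ B4 → different blocks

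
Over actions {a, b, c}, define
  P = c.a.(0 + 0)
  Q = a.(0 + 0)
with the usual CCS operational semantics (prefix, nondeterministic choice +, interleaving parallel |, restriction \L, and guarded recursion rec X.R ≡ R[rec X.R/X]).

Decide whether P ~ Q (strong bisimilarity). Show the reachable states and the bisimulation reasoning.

P's transition system — 3 states:
  p0 = c.a.(0 + 0) | -c-> p1
  p1 = a.(0 + 0) | -a-> p2
  p2 = 0 + 0 | ·
Q's transition system — 2 states:
  q0 = a.(0 + 0) | -a-> q1
  q1 = 0 + 0 | ·
Bisimilarity quotient blocks:
  B0 = {p0}
  B1 = {p1, q0}
  B2 = {p2, q1}
p0 ∈ B0, q0 ∈ B1 → different blocks

NO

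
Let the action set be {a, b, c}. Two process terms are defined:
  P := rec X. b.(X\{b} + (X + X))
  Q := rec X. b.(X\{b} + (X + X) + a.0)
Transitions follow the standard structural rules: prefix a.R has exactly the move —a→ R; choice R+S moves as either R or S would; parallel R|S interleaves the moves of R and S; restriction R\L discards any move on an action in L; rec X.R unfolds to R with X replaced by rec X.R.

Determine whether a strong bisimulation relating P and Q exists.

P's transition system — 2 states:
  s0 = rec X. b.(X\{b} + (X + X)) | —b→ s1
  s1 = (rec X. b.(X\{b} + (X + X)))\{b} + ((rec X. b.(X\{b} + (X + X))) + (rec X. b.(X\{b} + (X + X)))) | —b→ s1
Q's transition system — 3 states:
  t0 = rec X. b.(X\{b} + (X + X) + a.0) | —b→ t1
  t1 = (rec X. b.(X\{b} + (X + X) + a.0))\{b} + ((rec X. b.(X\{b} + (X + X) + a.0)) + (rec X. b.(X\{b} + (X + X) + a.0))) + a.0 | —a→ t2, —b→ t1
  t2 = 0 | ∅
Coarsest stable partition (strong bisimilarity classes):
  B0 = {s0, s1}
  B1 = {t0}
  B2 = {t1}
  B3 = {t2}
s0 ∈ B0, t0 ∈ B1 → different blocks

not bisimilar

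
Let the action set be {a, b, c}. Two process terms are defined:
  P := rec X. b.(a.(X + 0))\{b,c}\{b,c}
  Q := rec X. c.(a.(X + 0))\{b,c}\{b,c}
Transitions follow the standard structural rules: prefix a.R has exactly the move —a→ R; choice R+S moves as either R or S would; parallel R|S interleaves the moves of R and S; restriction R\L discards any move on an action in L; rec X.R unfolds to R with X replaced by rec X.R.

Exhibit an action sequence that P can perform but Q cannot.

b

LTS(P): 3 reachable states
  m0 = rec X. b.(a.(X + 0))\{b,c}\{b,c} | —b→ m1
  m1 = (a.((rec X. b.(a.(X + 0))\{b,c}\{b,c}) + 0))\{b,c}\{b,c} | —a→ m2
  m2 = ((rec X. b.(a.(X + 0))\{b,c}\{b,c}) + 0)\{b,c}\{b,c} | stopped
LTS(Q): 3 reachable states
  n0 = rec X. c.(a.(X + 0))\{b,c}\{b,c} | —c→ n1
  n1 = (a.((rec X. c.(a.(X + 0))\{b,c}\{b,c}) + 0))\{b,c}\{b,c} | —a→ n2
  n2 = ((rec X. c.(a.(X + 0))\{b,c}\{b,c}) + 0)\{b,c}\{b,c} | stopped
Trace ⟨b⟩ through P, begin at {m0}:
  after b @ step 1: {m1}
  P completes σ.
Trace ⟨b⟩ through Q, begin at {n0}:
  after b @ step 1: no successor for Q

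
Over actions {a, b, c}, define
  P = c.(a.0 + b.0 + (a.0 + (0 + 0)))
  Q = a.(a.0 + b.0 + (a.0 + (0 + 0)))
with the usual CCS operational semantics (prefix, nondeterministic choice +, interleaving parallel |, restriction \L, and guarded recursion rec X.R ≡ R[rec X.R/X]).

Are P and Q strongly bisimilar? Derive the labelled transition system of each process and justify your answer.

LTS(P): 3 reachable states
  m0 = c.(a.0 + b.0 + (a.0 + (0 + 0))) | —c→ m1
  m1 = a.0 + b.0 + (a.0 + (0 + 0)) | —a→ m2, —b→ m2
  m2 = 0 | stopped
LTS(Q): 3 reachable states
  n0 = a.(a.0 + b.0 + (a.0 + (0 + 0))) | —a→ n1
  n1 = a.0 + b.0 + (a.0 + (0 + 0)) | —a→ n2, —b→ n2
  n2 = 0 | stopped
Coarsest stable partition (strong bisimilarity classes):
  B0 = {m0}
  B1 = {m1, n1}
  B2 = {m2, n2}
  B3 = {n0}
m0 ∈ B0, n0 ∈ B3 → different blocks

P ≁ Q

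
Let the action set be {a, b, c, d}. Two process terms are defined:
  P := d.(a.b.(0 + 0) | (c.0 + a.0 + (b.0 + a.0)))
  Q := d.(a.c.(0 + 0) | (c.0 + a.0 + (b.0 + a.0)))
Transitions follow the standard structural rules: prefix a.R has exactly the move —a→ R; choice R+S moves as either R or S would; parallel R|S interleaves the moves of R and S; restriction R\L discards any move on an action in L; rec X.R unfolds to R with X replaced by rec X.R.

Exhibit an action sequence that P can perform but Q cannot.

daab

LTS(P): 7 reachable states
  s0 = d.(a.b.(0 + 0) | (c.0 + a.0 + (b.0 + a.0))) has moves -d-> s1
  s1 = a.b.(0 + 0) | (c.0 + a.0 + (b.0 + a.0)) has moves -a-> s2, -a-> s3, -b-> s2, -c-> s2
  s2 = a.b.(0 + 0) | 0 has moves -a-> s4
  s3 = b.(0 + 0) | (c.0 + a.0 + (b.0 + a.0)) has moves -a-> s4, -b-> s4, -b-> s5, -c-> s4
  s4 = b.(0 + 0) | 0 has moves -b-> s6
  s5 = (0 + 0) | (c.0 + a.0 + (b.0 + a.0)) has moves -a-> s6, -b-> s6, -c-> s6
  s6 = (0 + 0) | 0 has moves stopped
LTS(Q): 7 reachable states
  t0 = d.(a.c.(0 + 0) | (c.0 + a.0 + (b.0 + a.0))) has moves -d-> t1
  t1 = a.c.(0 + 0) | (c.0 + a.0 + (b.0 + a.0)) has moves -a-> t2, -a-> t3, -b-> t2, -c-> t2
  t2 = a.c.(0 + 0) | 0 has moves -a-> t4
  t3 = c.(0 + 0) | (c.0 + a.0 + (b.0 + a.0)) has moves -a-> t4, -b-> t4, -c-> t4, -c-> t5
  t4 = c.(0 + 0) | 0 has moves -c-> t6
  t5 = (0 + 0) | (c.0 + a.0 + (b.0 + a.0)) has moves -a-> t6, -b-> t6, -c-> t6
  t6 = (0 + 0) | 0 has moves stopped
Executing daab from P (initial set {s0}):
  [1] d ⇒ {s1}
  [2] a ⇒ {s2, s3}
  [3] a ⇒ {s4}
  [4] b ⇒ {s6}
  ✓ P
Executing daab from Q (initial set {t0}):
  [1] d ⇒ {t1}
  [2] a ⇒ {t2, t3}
  [3] a ⇒ {t4}
  [4] b ⇒ no successor for Q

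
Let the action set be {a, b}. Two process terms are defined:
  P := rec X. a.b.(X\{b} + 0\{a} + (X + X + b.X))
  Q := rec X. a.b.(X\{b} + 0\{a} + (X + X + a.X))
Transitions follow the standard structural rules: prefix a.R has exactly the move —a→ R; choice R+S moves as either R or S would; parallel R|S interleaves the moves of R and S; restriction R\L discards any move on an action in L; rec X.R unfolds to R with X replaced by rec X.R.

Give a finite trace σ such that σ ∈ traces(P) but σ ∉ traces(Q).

abb

Reachable graph of P (4 states):
  u0 = rec X. a.b.(X\{b} + 0\{a} + (X + X + b.X)) | -a-> u1
  u1 = b.((rec X. a.b.(X\{b} + 0\{a} + (X + X + b.X)))\{b} + 0\{a} + ((rec X. a.b.(X\{b} + 0\{a} + (X + X + b.X))) + (rec X. a.b.(X\{b} + 0\{a} + (X + X + b.X))) + b.(rec X. a.b.(X\{b} + 0\{a} + (X + X + b.X))))) | -b-> u2
  u2 = (rec X. a.b.(X\{b} + 0\{a} + (X + X + b.X)))\{b} + 0\{a} + ((rec X. a.b.(X\{b} + 0\{a} + (X + X + b.X))) + (rec X. a.b.(X\{b} + 0\{a} + (X + X + b.X))) + b.(rec X. a.b.(X\{b} + 0\{a} + (X + X + b.X)))) | -a-> u1, -a-> u3, -b-> u0
  u3 = (b.((rec X. a.b.(X\{b} + 0\{a} + (X + X + b.X)))\{b} + 0\{a} + ((rec X. a.b.(X\{b} + 0\{a} + (X + X + b.X))) + (rec X. a.b.(X\{b} + 0\{a} + (X + X + b.X))) + b.(rec X. a.b.(X\{b} + 0\{a} + (X + X + b.X))))))\{b} | stopped
Reachable graph of Q (4 states):
  v0 = rec X. a.b.(X\{b} + 0\{a} + (X + X + a.X)) | -a-> v1
  v1 = b.((rec X. a.b.(X\{b} + 0\{a} + (X + X + a.X)))\{b} + 0\{a} + ((rec X. a.b.(X\{b} + 0\{a} + (X + X + a.X))) + (rec X. a.b.(X\{b} + 0\{a} + (X + X + a.X))) + a.(rec X. a.b.(X\{b} + 0\{a} + (X + X + a.X))))) | -b-> v2
  v2 = (rec X. a.b.(X\{b} + 0\{a} + (X + X + a.X)))\{b} + 0\{a} + ((rec X. a.b.(X\{b} + 0\{a} + (X + X + a.X))) + (rec X. a.b.(X\{b} + 0\{a} + (X + X + a.X))) + a.(rec X. a.b.(X\{b} + 0\{a} + (X + X + a.X)))) | -a-> v0, -a-> v1, -a-> v3
  v3 = (b.((rec X. a.b.(X\{b} + 0\{a} + (X + X + a.X)))\{b} + 0\{a} + ((rec X. a.b.(X\{b} + 0\{a} + (X + X + a.X))) + (rec X. a.b.(X\{b} + 0\{a} + (X + X + a.X))) + a.(rec X. a.b.(X\{b} + 0\{a} + (X + X + a.X))))))\{b} | stopped
Run σ = ⟨abb⟩ on P: start {u0}
  after a @ step 1: {u1}
  after b @ step 2: {u2}
  after b @ step 3: {u0}
  — P admits the full trace.
Run σ = ⟨abb⟩ on Q: start {v0}
  after a @ step 1: {v1}
  after b @ step 2: {v2}
  after b @ step 3: no successor for Q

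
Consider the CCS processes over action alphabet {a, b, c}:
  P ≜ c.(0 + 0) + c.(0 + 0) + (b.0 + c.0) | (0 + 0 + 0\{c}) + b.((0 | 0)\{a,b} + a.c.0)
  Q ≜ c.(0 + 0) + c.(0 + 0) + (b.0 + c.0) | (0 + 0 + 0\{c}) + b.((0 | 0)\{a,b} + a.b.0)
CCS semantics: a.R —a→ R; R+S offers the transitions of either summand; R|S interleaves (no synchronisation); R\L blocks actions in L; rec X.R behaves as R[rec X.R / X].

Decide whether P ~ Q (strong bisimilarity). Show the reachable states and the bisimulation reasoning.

not bisimilar

P's transition system — 6 states:
  u0 = c.(0 + 0) + c.(0 + 0) + (b.0 + c.0) | (0 + 0 + 0\{c}) + b.((0 | 0)\{a,b} + a.c.0) has moves —b→ u1, —b→ u2, —c→ u2, —c→ u3
  u1 = (0 | 0)\{a,b} + a.c.0 has moves —a→ u4
  u2 = 0 | (0 + 0 + 0\{c}) has moves (no moves)
  u3 = 0 + 0 has moves (no moves)
  u4 = c.0 has moves —c→ u5
  u5 = 0 has moves (no moves)
Q's transition system — 6 states:
  v0 = c.(0 + 0) + c.(0 + 0) + (b.0 + c.0) | (0 + 0 + 0\{c}) + b.((0 | 0)\{a,b} + a.b.0) has moves —b→ v1, —b→ v2, —c→ v2, —c→ v3
  v1 = (0 | 0)\{a,b} + a.b.0 has moves —a→ v4
  v2 = 0 | (0 + 0 + 0\{c}) has moves (no moves)
  v3 = 0 + 0 has moves (no moves)
  v4 = b.0 has moves —b→ v5
  v5 = 0 has moves (no moves)
Bisimilarity quotient blocks:
  B0 = {u0}
  B1 = {u1}
  B2 = {u4}
  B3 = {u2, u3, u5, v2, v3, v5}
  B4 = {v0}
  B5 = {v1}
  B6 = {v4}
u0 ∈ B0, v0 ∈ B4 → different blocks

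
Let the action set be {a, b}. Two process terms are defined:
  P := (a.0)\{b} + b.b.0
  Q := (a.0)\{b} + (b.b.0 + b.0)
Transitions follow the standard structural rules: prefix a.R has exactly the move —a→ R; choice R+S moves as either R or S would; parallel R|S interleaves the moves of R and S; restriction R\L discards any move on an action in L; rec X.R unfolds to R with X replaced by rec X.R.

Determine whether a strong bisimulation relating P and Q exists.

P's transition system — 4 states:
  m0 = (a.0)\{b} + b.b.0 | =a=> m1, =b=> m2
  m1 = 0\{b} | ∅
  m2 = b.0 | =b=> m3
  m3 = 0 | ∅
Q's transition system — 4 states:
  n0 = (a.0)\{b} + (b.b.0 + b.0) | =a=> n1, =b=> n2, =b=> n3
  n1 = 0\{b} | ∅
  n2 = 0 | ∅
  n3 = b.0 | =b=> n2
Coarsest stable partition (strong bisimilarity classes):
  B0 = {m0}
  B1 = {m1, m3, n1, n2}
  B2 = {m2, n3}
  B3 = {n0}
m0 ∈ B0, n0 ∈ B3 → different blocks

not bisimilar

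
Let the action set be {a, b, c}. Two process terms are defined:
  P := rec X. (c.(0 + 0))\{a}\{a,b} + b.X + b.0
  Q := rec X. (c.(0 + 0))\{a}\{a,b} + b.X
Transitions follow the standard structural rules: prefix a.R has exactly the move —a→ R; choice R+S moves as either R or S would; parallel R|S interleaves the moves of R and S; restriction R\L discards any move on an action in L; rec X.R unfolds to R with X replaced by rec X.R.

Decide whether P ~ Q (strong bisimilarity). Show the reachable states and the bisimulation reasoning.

not bisimilar

P's transition system — 3 states:
  s0 = rec X. (c.(0 + 0))\{a}\{a,b} + b.X + b.0 | ··b··> s0, ··b··> s1, ··c··> s2
  s1 = 0 | stopped
  s2 = (0 + 0)\{a}\{a,b} | stopped
Q's transition system — 2 states:
  t0 = rec X. (c.(0 + 0))\{a}\{a,b} + b.X | ··b··> t0, ··c··> t1
  t1 = (0 + 0)\{a}\{a,b} | stopped
Coarsest stable partition (strong bisimilarity classes):
  B0 = {s0}
  B1 = {s1, s2, t1}
  B2 = {t0}
s0 ∈ B0, t0 ∈ B2 → different blocks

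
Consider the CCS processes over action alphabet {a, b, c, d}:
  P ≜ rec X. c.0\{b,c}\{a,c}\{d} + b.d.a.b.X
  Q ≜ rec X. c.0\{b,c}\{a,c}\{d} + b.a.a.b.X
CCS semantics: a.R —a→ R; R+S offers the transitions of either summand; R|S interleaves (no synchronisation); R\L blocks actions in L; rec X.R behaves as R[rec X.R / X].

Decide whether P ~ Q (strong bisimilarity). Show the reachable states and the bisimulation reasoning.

P's transition system — 5 states:
  s0 = rec X. c.0\{b,c}\{a,c}\{d} + b.d.a.b.X :: —b→ s1, —c→ s2
  s1 = d.a.b.(rec X. c.0\{b,c}\{a,c}\{d} + b.d.a.b.X) :: —d→ s3
  s2 = 0\{b,c}\{a,c}\{d} :: stopped
  s3 = a.b.(rec X. c.0\{b,c}\{a,c}\{d} + b.d.a.b.X) :: —a→ s4
  s4 = b.(rec X. c.0\{b,c}\{a,c}\{d} + b.d.a.b.X) :: —b→ s0
Q's transition system — 5 states:
  t0 = rec X. c.0\{b,c}\{a,c}\{d} + b.a.a.b.X :: —b→ t1, —c→ t2
  t1 = a.a.b.(rec X. c.0\{b,c}\{a,c}\{d} + b.a.a.b.X) :: —a→ t3
  t2 = 0\{b,c}\{a,c}\{d} :: stopped
  t3 = a.b.(rec X. c.0\{b,c}\{a,c}\{d} + b.a.a.b.X) :: —a→ t4
  t4 = b.(rec X. c.0\{b,c}\{a,c}\{d} + b.a.a.b.X) :: —b→ t0
Bisimilarity quotient blocks:
  B0 = {s0}
  B1 = {s2, t2}
  B2 = {s1}
  B3 = {s3}
  B4 = {s4}
  B5 = {t0}
  B6 = {t1}
  B7 = {t3}
  B8 = {t4}
s0 ∈ B0, t0 ∈ B5 → different blocks

not bisimilar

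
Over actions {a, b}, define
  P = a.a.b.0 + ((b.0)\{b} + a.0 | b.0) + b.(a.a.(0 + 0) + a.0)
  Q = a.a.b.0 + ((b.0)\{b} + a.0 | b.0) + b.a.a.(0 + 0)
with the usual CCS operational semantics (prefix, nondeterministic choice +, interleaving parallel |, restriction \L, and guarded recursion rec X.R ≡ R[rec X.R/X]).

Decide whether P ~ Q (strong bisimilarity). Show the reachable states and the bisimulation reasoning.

LTS(P): 10 reachable states
  p0 = a.a.b.0 + ((b.0)\{b} + a.0 | b.0) + b.(a.a.(0 + 0) + a.0) → --a--▸ p1, --a--▸ p2, --b--▸ p3, --b--▸ p4
  p1 = 0 | b.0 → --b--▸ p5
  p2 = a.b.0 → --a--▸ p6
  p3 = a.0 | 0 → --a--▸ p5
  p4 = a.a.(0 + 0) + a.0 → --a--▸ p7, --a--▸ p8
  p5 = 0 | 0 → ∅
  p6 = b.0 → --b--▸ p7
  p7 = 0 → ∅
  p8 = a.(0 + 0) → --a--▸ p9
  p9 = 0 + 0 → ∅
LTS(Q): 10 reachable states
  q0 = a.a.b.0 + ((b.0)\{b} + a.0 | b.0) + b.a.a.(0 + 0) → --a--▸ q1, --a--▸ q2, --b--▸ q3, --b--▸ q4
  q1 = 0 | b.0 → --b--▸ q5
  q2 = a.b.0 → --a--▸ q6
  q3 = a.0 | 0 → --a--▸ q5
  q4 = a.a.(0 + 0) → --a--▸ q7
  q5 = 0 | 0 → ∅
  q6 = b.0 → --b--▸ q8
  q7 = a.(0 + 0) → --a--▸ q9
  q8 = 0 → ∅
  q9 = 0 + 0 → ∅
Bisimilarity quotient blocks:
  B0 = {p0}
  B1 = {p2, q2}
  B2 = {p1, p6, q1, q6}
  B3 = {p5, p7, p9, q5, q8, q9}
  B4 = {p4}
  B5 = {p3, p8, q3, q7}
  B6 = {q0}
  B7 = {q4}
p0 ∈ B0, q0 ∈ B6 → different blocks

NO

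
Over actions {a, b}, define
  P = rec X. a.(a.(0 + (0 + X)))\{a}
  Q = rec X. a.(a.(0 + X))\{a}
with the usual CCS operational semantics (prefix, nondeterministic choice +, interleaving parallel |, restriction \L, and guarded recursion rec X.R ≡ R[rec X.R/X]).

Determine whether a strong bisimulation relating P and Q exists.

P ~ Q

LTS(P): 2 reachable states
  m0 = rec X. a.(a.(0 + (0 + X)))\{a} | ··a··> m1
  m1 = (a.(0 + (0 + (rec X. a.(a.(0 + (0 + X)))\{a}))))\{a} | deadlocked
LTS(Q): 2 reachable states
  n0 = rec X. a.(a.(0 + X))\{a} | ··a··> n1
  n1 = (a.(0 + (rec X. a.(a.(0 + X))\{a})))\{a} | deadlocked
Coarsest stable partition (strong bisimilarity classes):
  B0 = {m0, n0}
  B1 = {m1, n1}
m0 ∈ B0, n0 ∈ B0 → same block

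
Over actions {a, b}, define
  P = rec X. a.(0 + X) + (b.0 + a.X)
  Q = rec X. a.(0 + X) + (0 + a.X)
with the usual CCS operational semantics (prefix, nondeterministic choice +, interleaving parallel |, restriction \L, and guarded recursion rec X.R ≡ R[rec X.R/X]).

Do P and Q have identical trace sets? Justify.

Reachable graph of P (3 states):
  p0 = rec X. a.(0 + X) + (b.0 + a.X) has moves ··a··> p0, ··a··> p1, ··b··> p2
  p1 = 0 + (rec X. a.(0 + X) + (b.0 + a.X)) has moves ··a··> p0, ··a··> p1, ··b··> p2
  p2 = 0 has moves (no moves)
Reachable graph of Q (2 states):
  q0 = rec X. a.(0 + X) + (0 + a.X) has moves ··a··> q0, ··a··> q1
  q1 = 0 + (rec X. a.(0 + X) + (0 + a.X)) has moves ··a··> q0, ··a··> q1
Run σ = ⟨b⟩ on P: start {p0}
  [1] b ⇒ {p2}
  P completes σ.
Run σ = ⟨b⟩ on Q: start {q0}
  [1] b ⇒ no successor for Q

NO — witness ⟨b⟩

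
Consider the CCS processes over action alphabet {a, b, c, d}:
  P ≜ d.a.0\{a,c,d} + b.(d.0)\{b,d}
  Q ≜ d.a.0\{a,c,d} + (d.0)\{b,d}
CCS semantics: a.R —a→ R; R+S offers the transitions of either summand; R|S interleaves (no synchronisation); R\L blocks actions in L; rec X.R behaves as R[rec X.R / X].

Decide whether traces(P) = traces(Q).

trace-distinct — witness ⟨b⟩

LTS(P): 4 reachable states
  u0 = d.a.0\{a,c,d} + b.(d.0)\{b,d} → ··b··> u1, ··d··> u2
  u1 = (d.0)\{b,d} → ·
  u2 = a.0\{a,c,d} → ··a··> u3
  u3 = 0\{a,c,d} → ·
LTS(Q): 3 reachable states
  v0 = d.a.0\{a,c,d} + (d.0)\{b,d} → ··d··> v1
  v1 = a.0\{a,c,d} → ··a··> v2
  v2 = 0\{a,c,d} → ·
Trace ⟨b⟩ through P, begin at {u0}:
  after b @ step 1: {u1}
  ✓ P
Trace ⟨b⟩ through Q, begin at {v0}:
  after b @ step 1: no successor for Q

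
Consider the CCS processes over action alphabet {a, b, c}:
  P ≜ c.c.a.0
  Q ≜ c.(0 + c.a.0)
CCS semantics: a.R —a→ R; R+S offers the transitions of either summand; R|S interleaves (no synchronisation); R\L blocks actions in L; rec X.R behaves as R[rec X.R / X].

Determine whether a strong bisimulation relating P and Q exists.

P ~ Q

P's transition system — 4 states:
  s0 = c.c.a.0 :: —c→ s1
  s1 = c.a.0 :: —c→ s2
  s2 = a.0 :: —a→ s3
  s3 = 0 :: ∅
Q's transition system — 4 states:
  t0 = c.(0 + c.a.0) :: —c→ t1
  t1 = 0 + c.a.0 :: —c→ t2
  t2 = a.0 :: —a→ t3
  t3 = 0 :: ∅
Coarsest stable partition (strong bisimilarity classes):
  B0 = {s0, t0}
  B1 = {s1, t1}
  B2 = {s2, t2}
  B3 = {s3, t3}
s0 ∈ B0, t0 ∈ B0 → same block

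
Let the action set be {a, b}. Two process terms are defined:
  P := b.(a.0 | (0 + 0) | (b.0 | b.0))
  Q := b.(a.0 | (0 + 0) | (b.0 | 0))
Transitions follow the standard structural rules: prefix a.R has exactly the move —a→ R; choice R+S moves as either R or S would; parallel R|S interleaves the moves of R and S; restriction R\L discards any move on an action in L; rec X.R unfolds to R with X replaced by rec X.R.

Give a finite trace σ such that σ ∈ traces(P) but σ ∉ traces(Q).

Reachable graph of P (9 states):
  m0 = b.(a.0 | (0 + 0) | (b.0 | b.0)) :: -b-> m1
  m1 = a.0 | (0 + 0) | (b.0 | b.0) :: -a-> m2, -b-> m3, -b-> m4
  m2 = 0 | (0 + 0) | (b.0 | b.0) :: -b-> m5, -b-> m6
  m3 = a.0 | (0 + 0) | (0 | b.0) :: -a-> m5, -b-> m7
  m4 = a.0 | (0 + 0) | (b.0 | 0) :: -a-> m6, -b-> m7
  m5 = 0 | (0 + 0) | (0 | b.0) :: -b-> m8
  m6 = 0 | (0 + 0) | (b.0 | 0) :: -b-> m8
  m7 = a.0 | (0 + 0) | (0 | 0) :: -a-> m8
  m8 = 0 | (0 + 0) | (0 | 0) :: stopped
Reachable graph of Q (5 states):
  n0 = b.(a.0 | (0 + 0) | (b.0 | 0)) :: -b-> n1
  n1 = a.0 | (0 + 0) | (b.0 | 0) :: -a-> n2, -b-> n3
  n2 = 0 | (0 + 0) | (b.0 | 0) :: -b-> n4
  n3 = a.0 | (0 + 0) | (0 | 0) :: -a-> n4
  n4 = 0 | (0 + 0) | (0 | 0) :: stopped
Executing bbb from P (initial set {m0}):
  [1] b ⇒ {m1}
  [2] b ⇒ {m3, m4}
  [3] b ⇒ {m7}
  ✓ P
Executing bbb from Q (initial set {n0}):
  [1] b ⇒ {n1}
  [2] b ⇒ {n3}
  [3] b ⇒ ∅ (Q stuck)

bbb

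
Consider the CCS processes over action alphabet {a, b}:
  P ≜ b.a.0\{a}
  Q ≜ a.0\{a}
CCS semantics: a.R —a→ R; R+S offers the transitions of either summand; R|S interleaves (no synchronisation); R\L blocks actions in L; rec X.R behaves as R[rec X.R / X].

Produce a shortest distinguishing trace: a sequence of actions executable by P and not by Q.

b

Reachable graph of P (3 states):
  m0 = b.a.0\{a} has moves -b-> m1
  m1 = a.0\{a} has moves -a-> m2
  m2 = 0\{a} has moves stopped
Reachable graph of Q (2 states):
  n0 = a.0\{a} has moves -a-> n1
  n1 = 0\{a} has moves stopped
Executing b from P (initial set {m0}):
  [1] b ⇒ {m1}
  ✓ P
Executing b from Q (initial set {n0}):
  [1] b ⇒ no successor for Q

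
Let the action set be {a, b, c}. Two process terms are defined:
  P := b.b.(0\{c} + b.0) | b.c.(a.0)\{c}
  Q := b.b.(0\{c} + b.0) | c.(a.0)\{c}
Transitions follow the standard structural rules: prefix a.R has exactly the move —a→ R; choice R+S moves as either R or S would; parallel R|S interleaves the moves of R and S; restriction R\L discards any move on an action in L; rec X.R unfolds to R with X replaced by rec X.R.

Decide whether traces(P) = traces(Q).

LTS(P): 16 reachable states
  m0 = b.b.(0\{c} + b.0) | b.c.(a.0)\{c} ⊢ --b--▸ m1, --b--▸ m2
  m1 = b.(0\{c} + b.0) | b.c.(a.0)\{c} ⊢ --b--▸ m3, --b--▸ m4
  m2 = b.b.(0\{c} + b.0) | c.(a.0)\{c} ⊢ --b--▸ m4, --c--▸ m5
  m3 = (0\{c} + b.0) | b.c.(a.0)\{c} ⊢ --b--▸ m6, --b--▸ m7
  m4 = b.(0\{c} + b.0) | c.(a.0)\{c} ⊢ --b--▸ m6, --c--▸ m8
  m5 = b.b.(0\{c} + b.0) | (a.0)\{c} ⊢ --a--▸ m9, --b--▸ m8
  m6 = (0\{c} + b.0) | c.(a.0)\{c} ⊢ --b--▸ m10, --c--▸ m11
  m7 = 0 | b.c.(a.0)\{c} ⊢ --b--▸ m10
  m8 = b.(0\{c} + b.0) | (a.0)\{c} ⊢ --a--▸ m12, --b--▸ m11
  m9 = b.b.(0\{c} + b.0) | 0\{c} ⊢ --b--▸ m12
  m10 = 0 | c.(a.0)\{c} ⊢ --c--▸ m13
  m11 = (0\{c} + b.0) | (a.0)\{c} ⊢ --a--▸ m14, --b--▸ m13
  m12 = b.(0\{c} + b.0) | 0\{c} ⊢ --b--▸ m14
  m13 = 0 | (a.0)\{c} ⊢ --a--▸ m15
  m14 = (0\{c} + b.0) | 0\{c} ⊢ --b--▸ m15
  m15 = 0 | 0\{c} ⊢ ∅
LTS(Q): 12 reachable states
  n0 = b.b.(0\{c} + b.0) | c.(a.0)\{c} ⊢ --b--▸ n1, --c--▸ n2
  n1 = b.(0\{c} + b.0) | c.(a.0)\{c} ⊢ --b--▸ n3, --c--▸ n4
  n2 = b.b.(0\{c} + b.0) | (a.0)\{c} ⊢ --a--▸ n5, --b--▸ n4
  n3 = (0\{c} + b.0) | c.(a.0)\{c} ⊢ --b--▸ n6, --c--▸ n7
  n4 = b.(0\{c} + b.0) | (a.0)\{c} ⊢ --a--▸ n8, --b--▸ n7
  n5 = b.b.(0\{c} + b.0) | 0\{c} ⊢ --b--▸ n8
  n6 = 0 | c.(a.0)\{c} ⊢ --c--▸ n9
  n7 = (0\{c} + b.0) | (a.0)\{c} ⊢ --a--▸ n10, --b--▸ n9
  n8 = b.(0\{c} + b.0) | 0\{c} ⊢ --b--▸ n10
  n9 = 0 | (a.0)\{c} ⊢ --a--▸ n11
  n10 = (0\{c} + b.0) | 0\{c} ⊢ --b--▸ n11
  n11 = 0 | 0\{c} ⊢ ∅
Executing bbbb from P (initial set {m0}):
  after b @ step 1: {m1, m2}
  after b @ step 2: {m3, m4}
  after b @ step 3: {m6, m7}
  after b @ step 4: {m10}
  P completes σ.
Executing bbbb from Q (initial set {n0}):
  after b @ step 1: {n1}
  after b @ step 2: {n3}
  after b @ step 3: {n6}
  after b @ step 4: no successor for Q

trace-distinct — witness ⟨bbbb⟩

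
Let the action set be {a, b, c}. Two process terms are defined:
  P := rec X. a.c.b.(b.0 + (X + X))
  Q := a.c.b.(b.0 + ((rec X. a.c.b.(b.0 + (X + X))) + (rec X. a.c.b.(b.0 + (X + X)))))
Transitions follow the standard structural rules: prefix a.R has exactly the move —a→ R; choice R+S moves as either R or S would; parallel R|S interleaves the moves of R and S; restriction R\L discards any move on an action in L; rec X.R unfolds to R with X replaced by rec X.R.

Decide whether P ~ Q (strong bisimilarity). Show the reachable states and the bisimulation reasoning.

YES

P's transition system — 5 states:
  m0 = rec X. a.c.b.(b.0 + (X + X)) :: -a-> m1
  m1 = c.b.(b.0 + ((rec X. a.c.b.(b.0 + (X + X))) + (rec X. a.c.b.(b.0 + (X + X))))) :: -c-> m2
  m2 = b.(b.0 + ((rec X. a.c.b.(b.0 + (X + X))) + (rec X. a.c.b.(b.0 + (X + X))))) :: -b-> m3
  m3 = b.0 + ((rec X. a.c.b.(b.0 + (X + X))) + (rec X. a.c.b.(b.0 + (X + X)))) :: -a-> m1, -b-> m4
  m4 = 0 :: stopped
Q's transition system — 5 states:
  n0 = a.c.b.(b.0 + ((rec X. a.c.b.(b.0 + (X + X))) + (rec X. a.c.b.(b.0 + (X + X))))) :: -a-> n1
  n1 = c.b.(b.0 + ((rec X. a.c.b.(b.0 + (X + X))) + (rec X. a.c.b.(b.0 + (X + X))))) :: -c-> n2
  n2 = b.(b.0 + ((rec X. a.c.b.(b.0 + (X + X))) + (rec X. a.c.b.(b.0 + (X + X))))) :: -b-> n3
  n3 = b.0 + ((rec X. a.c.b.(b.0 + (X + X))) + (rec X. a.c.b.(b.0 + (X + X)))) :: -a-> n1, -b-> n4
  n4 = 0 :: stopped
Coarsest stable partition (strong bisimilarity classes):
  B0 = {m0, n0}
  B1 = {m1, n1}
  B2 = {m2, n2}
  B3 = {m3, n3}
  B4 = {m4, n4}
m0 ∈ B0, n0 ∈ B0 → same block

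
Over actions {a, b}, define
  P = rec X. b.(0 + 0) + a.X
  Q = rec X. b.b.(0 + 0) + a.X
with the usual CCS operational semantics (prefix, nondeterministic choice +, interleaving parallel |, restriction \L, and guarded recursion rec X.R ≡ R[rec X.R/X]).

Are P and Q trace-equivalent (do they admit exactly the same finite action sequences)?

P's transition system — 2 states:
  s0 = rec X. b.(0 + 0) + a.X ⊢ —a→ s0, —b→ s1
  s1 = 0 + 0 ⊢ (no moves)
Q's transition system — 3 states:
  t0 = rec X. b.b.(0 + 0) + a.X ⊢ —a→ t0, —b→ t1
  t1 = b.(0 + 0) ⊢ —b→ t2
  t2 = 0 + 0 ⊢ (no moves)
Run σ = ⟨bb⟩ on Q: start {t0}
  after b @ step 1: {t1}
  after b @ step 2: {t2}
  — Q admits the full trace.
Run σ = ⟨bb⟩ on P: start {s0}
  after b @ step 1: {s1}
  after b @ step 2: no successor for P

trace-distinct — witness ⟨bb⟩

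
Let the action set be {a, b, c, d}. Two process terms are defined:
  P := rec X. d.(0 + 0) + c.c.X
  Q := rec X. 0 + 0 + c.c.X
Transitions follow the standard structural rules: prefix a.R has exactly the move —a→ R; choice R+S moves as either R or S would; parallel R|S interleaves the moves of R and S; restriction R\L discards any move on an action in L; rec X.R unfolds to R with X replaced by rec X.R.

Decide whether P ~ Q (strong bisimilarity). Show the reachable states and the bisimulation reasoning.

not bisimilar

P's transition system — 3 states:
  s0 = rec X. d.(0 + 0) + c.c.X ⊢ ··c··> s1, ··d··> s2
  s1 = c.(rec X. d.(0 + 0) + c.c.X) ⊢ ··c··> s0
  s2 = 0 + 0 ⊢ (no moves)
Q's transition system — 2 states:
  t0 = rec X. 0 + 0 + c.c.X ⊢ ··c··> t1
  t1 = c.(rec X. 0 + 0 + c.c.X) ⊢ ··c··> t0
Bisimilarity quotient blocks:
  B0 = {s0}
  B1 = {s2}
  B2 = {s1}
  B3 = {t0, t1}
s0 ∈ B0, t0 ∈ B3 → different blocks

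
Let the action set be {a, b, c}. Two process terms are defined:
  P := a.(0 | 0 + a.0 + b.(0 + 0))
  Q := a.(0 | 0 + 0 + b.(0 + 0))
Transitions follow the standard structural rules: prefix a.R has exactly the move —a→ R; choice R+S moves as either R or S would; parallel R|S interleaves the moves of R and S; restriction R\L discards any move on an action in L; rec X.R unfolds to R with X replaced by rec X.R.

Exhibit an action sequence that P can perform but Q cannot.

P's transition system — 4 states:
  m0 = a.(0 | 0 + a.0 + b.(0 + 0)) :: —a→ m1
  m1 = 0 | 0 + a.0 + b.(0 + 0) :: —a→ m2, —b→ m3
  m2 = 0 :: ·
  m3 = 0 + 0 :: ·
Q's transition system — 3 states:
  n0 = a.(0 | 0 + 0 + b.(0 + 0)) :: —a→ n1
  n1 = 0 | 0 + 0 + b.(0 + 0) :: —b→ n2
  n2 = 0 + 0 :: ·
Trace ⟨aa⟩ through P, begin at {m0}:
  step 1 (a): {m1}
  step 2 (a): {m2}
  — P admits the full trace.
Trace ⟨aa⟩ through Q, begin at {n0}:
  step 1 (a): {n1}
  step 2 (a): no successor for Q

aa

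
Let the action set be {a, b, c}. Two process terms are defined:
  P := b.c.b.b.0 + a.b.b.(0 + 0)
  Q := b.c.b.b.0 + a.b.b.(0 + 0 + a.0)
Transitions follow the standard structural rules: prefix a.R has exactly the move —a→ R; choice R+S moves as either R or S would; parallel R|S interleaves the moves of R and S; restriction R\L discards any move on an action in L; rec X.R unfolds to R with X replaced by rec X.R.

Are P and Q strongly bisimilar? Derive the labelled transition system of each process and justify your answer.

NO

P's transition system — 8 states:
  m0 = b.c.b.b.0 + a.b.b.(0 + 0) ⊢ ··a··> m1, ··b··> m2
  m1 = b.b.(0 + 0) ⊢ ··b··> m3
  m2 = c.b.b.0 ⊢ ··c··> m4
  m3 = b.(0 + 0) ⊢ ··b··> m5
  m4 = b.b.0 ⊢ ··b··> m6
  m5 = 0 + 0 ⊢ deadlocked
  m6 = b.0 ⊢ ··b··> m7
  m7 = 0 ⊢ deadlocked
Q's transition system — 8 states:
  n0 = b.c.b.b.0 + a.b.b.(0 + 0 + a.0) ⊢ ··a··> n1, ··b··> n2
  n1 = b.b.(0 + 0 + a.0) ⊢ ··b··> n3
  n2 = c.b.b.0 ⊢ ··c··> n4
  n3 = b.(0 + 0 + a.0) ⊢ ··b··> n5
  n4 = b.b.0 ⊢ ··b··> n6
  n5 = 0 + 0 + a.0 ⊢ ··a··> n7
  n6 = b.0 ⊢ ··b··> n7
  n7 = 0 ⊢ deadlocked
Coarsest stable partition (strong bisimilarity classes):
  B0 = {m0}
  B1 = {m2, n2}
  B2 = {m1, m4, n4}
  B3 = {m3, m6, n6}
  B4 = {m5, m7, n7}
  B5 = {n0}
  B6 = {n1}
  B7 = {n3}
  B8 = {n5}
m0 ∈ B0, n0 ∈ B5 → different blocks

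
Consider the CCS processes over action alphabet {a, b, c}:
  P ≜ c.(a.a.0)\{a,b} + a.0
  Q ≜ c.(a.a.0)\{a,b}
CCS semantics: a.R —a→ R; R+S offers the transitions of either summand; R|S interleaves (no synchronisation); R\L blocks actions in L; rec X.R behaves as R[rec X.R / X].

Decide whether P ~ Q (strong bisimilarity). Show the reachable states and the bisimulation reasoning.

not bisimilar

Reachable graph of P (3 states):
  s0 = c.(a.a.0)\{a,b} + a.0 :: --a--▸ s1, --c--▸ s2
  s1 = 0 :: deadlocked
  s2 = (a.a.0)\{a,b} :: deadlocked
Reachable graph of Q (2 states):
  t0 = c.(a.a.0)\{a,b} :: --c--▸ t1
  t1 = (a.a.0)\{a,b} :: deadlocked
Coarsest stable partition (strong bisimilarity classes):
  B0 = {s0}
  B1 = {s1, s2, t1}
  B2 = {t0}
s0 ∈ B0, t0 ∈ B2 → different blocks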